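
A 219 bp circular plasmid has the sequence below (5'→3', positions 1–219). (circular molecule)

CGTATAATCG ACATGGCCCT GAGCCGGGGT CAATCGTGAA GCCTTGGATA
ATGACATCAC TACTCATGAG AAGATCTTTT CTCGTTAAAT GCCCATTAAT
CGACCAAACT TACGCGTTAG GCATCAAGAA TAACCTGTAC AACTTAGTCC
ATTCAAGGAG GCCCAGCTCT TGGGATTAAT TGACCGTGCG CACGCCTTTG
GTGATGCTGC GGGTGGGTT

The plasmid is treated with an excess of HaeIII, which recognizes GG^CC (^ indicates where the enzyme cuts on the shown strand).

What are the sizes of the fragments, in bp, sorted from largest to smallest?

145, 74 bp

HaeIII sites (GGCC) start at positions 15, 160.
HaeIII cuts after base 2 of each site, so after positions 16, 161.
Circular molecule, 2 cuts → 2 fragments:
  17–161 → 145 bp
  162–219 then 1–16 → 58 + 16 = 74 bp
Sorted largest to smallest: 145, 74 bp.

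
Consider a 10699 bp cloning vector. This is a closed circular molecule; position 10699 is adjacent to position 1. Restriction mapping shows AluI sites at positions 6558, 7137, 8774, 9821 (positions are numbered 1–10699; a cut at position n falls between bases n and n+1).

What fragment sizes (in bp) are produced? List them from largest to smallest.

7436, 1637, 1047, 579 bp

Circular molecule, 4 cuts → 4 fragments:
  7137 − 6558 = 579 bp
  8774 − 7137 = 1637 bp
  9821 − 8774 = 1047 bp
  wrap: 10699 − 9821 + 6558 = 7436 bp
Sorted largest to smallest: 7436, 1637, 1047, 579 bp.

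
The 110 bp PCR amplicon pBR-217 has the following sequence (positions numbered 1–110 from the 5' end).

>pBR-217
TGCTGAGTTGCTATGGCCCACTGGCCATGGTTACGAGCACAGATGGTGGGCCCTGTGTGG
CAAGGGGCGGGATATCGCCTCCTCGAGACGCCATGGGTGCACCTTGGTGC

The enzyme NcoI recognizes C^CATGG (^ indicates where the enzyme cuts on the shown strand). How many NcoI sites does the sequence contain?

2

CCATGG occurs starting at positions 25, 91.
NcoI cuts at 2 sites.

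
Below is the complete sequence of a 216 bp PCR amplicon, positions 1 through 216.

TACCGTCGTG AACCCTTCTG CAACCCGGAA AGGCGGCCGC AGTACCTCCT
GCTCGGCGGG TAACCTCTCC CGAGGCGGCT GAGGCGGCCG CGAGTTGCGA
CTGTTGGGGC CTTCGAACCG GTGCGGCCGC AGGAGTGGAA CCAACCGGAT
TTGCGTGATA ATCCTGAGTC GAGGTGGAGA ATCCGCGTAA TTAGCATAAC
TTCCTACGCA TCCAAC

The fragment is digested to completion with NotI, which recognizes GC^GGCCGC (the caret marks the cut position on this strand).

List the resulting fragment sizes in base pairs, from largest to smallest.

92, 51, 39, 34 bp

NotI sites (GCGGCCGC) start at positions 33, 84, 123.
NotI cuts after base 2 of each site, so after positions 34, 85, 124.
Linear molecule, 3 cuts → 4 fragments:
  1–34 → 34 bp
  35–85 → 51 bp
  86–124 → 39 bp
  125–216 → 92 bp
Sorted largest to smallest: 92, 51, 39, 34 bp.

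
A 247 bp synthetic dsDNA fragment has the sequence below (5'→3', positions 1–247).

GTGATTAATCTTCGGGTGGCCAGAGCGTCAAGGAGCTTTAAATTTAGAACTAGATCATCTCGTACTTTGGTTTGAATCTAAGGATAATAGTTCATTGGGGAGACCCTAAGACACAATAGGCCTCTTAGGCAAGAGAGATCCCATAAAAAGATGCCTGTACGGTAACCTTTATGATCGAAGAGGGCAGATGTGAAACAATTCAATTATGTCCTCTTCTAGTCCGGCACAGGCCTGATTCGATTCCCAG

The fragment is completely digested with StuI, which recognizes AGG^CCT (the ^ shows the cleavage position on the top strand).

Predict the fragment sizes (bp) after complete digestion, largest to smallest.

StuI sites (AGGCCT) start at positions 118, 228.
StuI cuts after base 3 of each site, so after positions 120, 230.
Linear molecule, 2 cuts → 3 fragments:
  1–120 → 120 bp
  121–230 → 110 bp
  231–247 → 17 bp
Sorted largest to smallest: 120, 110, 17 bp.

120, 110, 17 bp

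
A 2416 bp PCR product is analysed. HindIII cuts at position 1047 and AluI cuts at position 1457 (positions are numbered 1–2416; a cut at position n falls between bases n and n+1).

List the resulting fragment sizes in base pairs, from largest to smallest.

1047, 959, 410 bp

Combined cut positions (sorted): 1047, 1457.
Linear molecule, 2 cuts → 3 fragments:
  1047 − 0 = 1047 bp
  1457 − 1047 = 410 bp
  2416 − 1457 = 959 bp
Sorted largest to smallest: 1047, 959, 410 bp.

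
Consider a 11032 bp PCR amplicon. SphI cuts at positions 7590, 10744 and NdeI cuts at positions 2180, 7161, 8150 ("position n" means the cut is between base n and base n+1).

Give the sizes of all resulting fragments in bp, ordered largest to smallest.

4981, 2594, 2180, 560, 429, 288 bp

Combined cut positions (sorted): 2180, 7161, 7590, 8150, 10744.
Linear molecule, 5 cuts → 6 fragments:
  2180 − 0 = 2180 bp
  7161 − 2180 = 4981 bp
  7590 − 7161 = 429 bp
  8150 − 7590 = 560 bp
  10744 − 8150 = 2594 bp
  11032 − 10744 = 288 bp
Sorted largest to smallest: 4981, 2594, 2180, 560, 429, 288 bp.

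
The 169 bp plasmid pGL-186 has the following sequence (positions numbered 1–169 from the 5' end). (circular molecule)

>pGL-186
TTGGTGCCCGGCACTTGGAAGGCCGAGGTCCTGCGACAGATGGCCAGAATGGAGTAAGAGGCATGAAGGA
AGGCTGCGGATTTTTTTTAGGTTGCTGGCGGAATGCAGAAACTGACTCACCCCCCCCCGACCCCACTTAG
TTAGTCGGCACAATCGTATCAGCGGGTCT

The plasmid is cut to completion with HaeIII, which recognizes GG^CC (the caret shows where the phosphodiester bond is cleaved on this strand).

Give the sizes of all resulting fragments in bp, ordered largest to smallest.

148, 21 bp

HaeIII sites (GGCC) start at positions 21, 42.
HaeIII cuts after base 2 of each site, so after positions 22, 43.
Circular molecule, 2 cuts → 2 fragments:
  23–43 → 21 bp
  44–169 then 1–22 → 126 + 22 = 148 bp
Sorted largest to smallest: 148, 21 bp.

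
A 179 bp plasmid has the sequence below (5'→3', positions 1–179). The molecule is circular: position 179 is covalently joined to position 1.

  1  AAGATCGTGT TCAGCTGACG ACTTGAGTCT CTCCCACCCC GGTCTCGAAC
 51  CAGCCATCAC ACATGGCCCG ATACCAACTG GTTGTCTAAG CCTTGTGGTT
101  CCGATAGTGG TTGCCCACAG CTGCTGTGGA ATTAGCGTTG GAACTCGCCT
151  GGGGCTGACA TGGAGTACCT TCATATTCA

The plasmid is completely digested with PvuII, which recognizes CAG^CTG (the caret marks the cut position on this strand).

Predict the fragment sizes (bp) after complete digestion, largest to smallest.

PvuII sites (CAGCTG) start at positions 12, 118.
PvuII cuts after base 3 of each site, so after positions 14, 120.
Circular molecule, 2 cuts → 2 fragments:
  15–120 → 106 bp
  121–179 then 1–14 → 59 + 14 = 73 bp
Sorted largest to smallest: 106, 73 bp.

106, 73 bp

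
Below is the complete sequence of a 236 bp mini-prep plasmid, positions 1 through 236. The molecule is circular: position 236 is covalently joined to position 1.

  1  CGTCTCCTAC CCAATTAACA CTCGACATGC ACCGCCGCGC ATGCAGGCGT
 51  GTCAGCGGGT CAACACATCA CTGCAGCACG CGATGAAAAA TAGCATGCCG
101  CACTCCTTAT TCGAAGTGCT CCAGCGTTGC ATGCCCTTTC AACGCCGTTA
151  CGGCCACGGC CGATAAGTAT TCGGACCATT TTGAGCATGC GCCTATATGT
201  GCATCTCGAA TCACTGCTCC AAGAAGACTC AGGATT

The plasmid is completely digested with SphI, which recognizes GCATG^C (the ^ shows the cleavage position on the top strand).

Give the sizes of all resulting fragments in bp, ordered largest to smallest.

90, 56, 54, 36 bp

SphI sites (GCATGC) start at positions 39, 93, 129, 185.
SphI cuts after base 5 of each site (before the last base), so after positions 43, 97, 133, 189.
Circular molecule, 4 cuts → 4 fragments:
  44–97 → 54 bp
  98–133 → 36 bp
  134–189 → 56 bp
  190–236 then 1–43 → 47 + 43 = 90 bp
Sorted largest to smallest: 90, 56, 54, 36 bp.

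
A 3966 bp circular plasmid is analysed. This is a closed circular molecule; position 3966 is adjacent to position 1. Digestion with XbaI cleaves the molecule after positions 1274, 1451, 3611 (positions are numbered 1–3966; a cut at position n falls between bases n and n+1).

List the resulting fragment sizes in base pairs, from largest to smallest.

Circular molecule, 3 cuts → 3 fragments:
  1451 − 1274 = 177 bp
  3611 − 1451 = 2160 bp
  wrap: 3966 − 3611 + 1274 = 1629 bp
Sorted largest to smallest: 2160, 1629, 177 bp.

2160, 1629, 177 bp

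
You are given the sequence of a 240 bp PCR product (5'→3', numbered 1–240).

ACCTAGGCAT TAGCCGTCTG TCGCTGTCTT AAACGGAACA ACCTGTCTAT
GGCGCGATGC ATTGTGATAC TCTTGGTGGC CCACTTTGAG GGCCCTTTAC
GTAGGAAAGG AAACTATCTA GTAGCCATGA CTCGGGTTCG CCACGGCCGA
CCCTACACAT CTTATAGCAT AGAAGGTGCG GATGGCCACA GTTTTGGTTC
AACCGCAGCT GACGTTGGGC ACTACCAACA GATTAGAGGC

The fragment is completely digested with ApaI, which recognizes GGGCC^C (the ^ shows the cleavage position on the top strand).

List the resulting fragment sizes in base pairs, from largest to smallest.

The ApaI site (GGGCCC) starts at position 90.
ApaI cuts after base 5 of each site (before the last base), so after position 94.
Linear molecule, 1 cut → 2 fragments:
  1–94 → 94 bp
  95–240 → 146 bp
Sorted largest to smallest: 146, 94 bp.

146, 94 bp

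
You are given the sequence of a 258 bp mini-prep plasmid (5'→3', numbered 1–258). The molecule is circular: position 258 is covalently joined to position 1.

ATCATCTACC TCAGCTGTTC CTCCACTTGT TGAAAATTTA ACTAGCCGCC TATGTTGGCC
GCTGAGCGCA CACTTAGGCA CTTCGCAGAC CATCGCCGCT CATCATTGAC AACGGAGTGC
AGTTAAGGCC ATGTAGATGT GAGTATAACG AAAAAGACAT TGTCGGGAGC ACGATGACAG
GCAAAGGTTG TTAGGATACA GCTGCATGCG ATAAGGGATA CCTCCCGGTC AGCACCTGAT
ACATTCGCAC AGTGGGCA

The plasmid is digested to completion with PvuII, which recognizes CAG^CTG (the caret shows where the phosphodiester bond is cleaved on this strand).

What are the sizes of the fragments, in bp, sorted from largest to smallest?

187, 71 bp

PvuII sites (CAGCTG) start at positions 12, 199.
PvuII cuts after base 3 of each site, so after positions 14, 201.
Circular molecule, 2 cuts → 2 fragments:
  15–201 → 187 bp
  202–258 then 1–14 → 57 + 14 = 71 bp
Sorted largest to smallest: 187, 71 bp.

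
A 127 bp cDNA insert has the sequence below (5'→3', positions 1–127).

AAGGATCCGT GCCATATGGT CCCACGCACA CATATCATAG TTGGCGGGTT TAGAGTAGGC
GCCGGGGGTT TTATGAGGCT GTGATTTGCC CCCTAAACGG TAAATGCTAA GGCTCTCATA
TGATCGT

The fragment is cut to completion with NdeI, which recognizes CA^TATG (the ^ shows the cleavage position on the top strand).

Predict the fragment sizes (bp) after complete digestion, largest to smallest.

NdeI sites (CATATG) start at positions 13, 117.
NdeI cuts after base 2 of each site, so after positions 14, 118.
Linear molecule, 2 cuts → 3 fragments:
  1–14 → 14 bp
  15–118 → 104 bp
  119–127 → 9 bp
Sorted largest to smallest: 104, 14, 9 bp.

104, 14, 9 bp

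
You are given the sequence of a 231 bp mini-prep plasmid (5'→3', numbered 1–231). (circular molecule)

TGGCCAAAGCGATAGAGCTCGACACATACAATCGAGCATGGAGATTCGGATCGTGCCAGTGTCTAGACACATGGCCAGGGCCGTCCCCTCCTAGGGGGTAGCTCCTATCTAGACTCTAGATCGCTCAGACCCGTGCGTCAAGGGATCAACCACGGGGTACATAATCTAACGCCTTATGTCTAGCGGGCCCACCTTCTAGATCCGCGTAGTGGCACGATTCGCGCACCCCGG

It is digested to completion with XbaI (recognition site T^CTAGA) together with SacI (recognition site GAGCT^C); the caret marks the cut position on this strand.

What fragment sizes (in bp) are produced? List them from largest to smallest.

80, 55, 46, 43, 7 bp

XbaI sites (TCTAGA) start at positions 62, 108, 115, 195.
XbaI cuts after the first base of each site, so after positions 62, 108, 115, 195.
The SacI site (GAGCTC) starts at position 15.
SacI cuts after base 5 of each site (before the last base), so after position 19.
Combined cut positions: 19, 62, 108, 115, 195.
Circular molecule, 5 cuts → 5 fragments:
  20–62 → 43 bp
  63–108 → 46 bp
  109–115 → 7 bp
  116–195 → 80 bp
  196–231 then 1–19 → 36 + 19 = 55 bp
Sorted largest to smallest: 80, 55, 46, 43, 7 bp.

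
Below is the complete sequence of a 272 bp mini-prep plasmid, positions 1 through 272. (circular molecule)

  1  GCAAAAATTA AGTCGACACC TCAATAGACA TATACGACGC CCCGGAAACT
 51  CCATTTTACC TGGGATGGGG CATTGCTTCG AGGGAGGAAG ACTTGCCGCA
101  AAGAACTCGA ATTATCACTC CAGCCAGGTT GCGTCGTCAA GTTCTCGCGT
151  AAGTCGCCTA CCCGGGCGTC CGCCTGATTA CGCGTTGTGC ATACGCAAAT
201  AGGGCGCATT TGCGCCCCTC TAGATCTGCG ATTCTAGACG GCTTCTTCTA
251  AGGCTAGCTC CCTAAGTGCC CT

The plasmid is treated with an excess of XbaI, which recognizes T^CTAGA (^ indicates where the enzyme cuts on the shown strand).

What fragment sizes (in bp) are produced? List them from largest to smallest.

XbaI sites (TCTAGA) start at positions 219, 233.
XbaI cuts after the first base of each site, so after positions 219, 233.
Circular molecule, 2 cuts → 2 fragments:
  220–233 → 14 bp
  234–272 then 1–219 → 39 + 219 = 258 bp
Sorted largest to smallest: 258, 14 bp.

258, 14 bp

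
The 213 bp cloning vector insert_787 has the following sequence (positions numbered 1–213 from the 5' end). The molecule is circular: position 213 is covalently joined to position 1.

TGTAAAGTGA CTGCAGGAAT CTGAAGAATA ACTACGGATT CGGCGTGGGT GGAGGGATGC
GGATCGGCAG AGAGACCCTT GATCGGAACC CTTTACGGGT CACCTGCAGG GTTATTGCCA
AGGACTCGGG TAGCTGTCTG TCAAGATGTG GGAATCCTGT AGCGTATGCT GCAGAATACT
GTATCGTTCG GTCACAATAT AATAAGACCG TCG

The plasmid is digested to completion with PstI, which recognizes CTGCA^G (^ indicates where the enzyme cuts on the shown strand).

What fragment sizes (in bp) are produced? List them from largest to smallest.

93, 65, 55 bp

PstI sites (CTGCAG) start at positions 11, 104, 169.
PstI cuts after base 5 of each site (before the last base), so after positions 15, 108, 173.
Circular molecule, 3 cuts → 3 fragments:
  16–108 → 93 bp
  109–173 → 65 bp
  174–213 then 1–15 → 40 + 15 = 55 bp
Sorted largest to smallest: 93, 65, 55 bp.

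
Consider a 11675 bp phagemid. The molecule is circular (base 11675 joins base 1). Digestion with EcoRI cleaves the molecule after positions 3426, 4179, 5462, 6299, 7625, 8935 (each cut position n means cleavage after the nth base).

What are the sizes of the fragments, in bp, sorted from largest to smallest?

6166, 1326, 1310, 1283, 837, 753 bp

Circular molecule, 6 cuts → 6 fragments:
  4179 − 3426 = 753 bp
  5462 − 4179 = 1283 bp
  6299 − 5462 = 837 bp
  7625 − 6299 = 1326 bp
  8935 − 7625 = 1310 bp
  wrap: 11675 − 8935 + 3426 = 6166 bp
Sorted largest to smallest: 6166, 1326, 1310, 1283, 837, 753 bp.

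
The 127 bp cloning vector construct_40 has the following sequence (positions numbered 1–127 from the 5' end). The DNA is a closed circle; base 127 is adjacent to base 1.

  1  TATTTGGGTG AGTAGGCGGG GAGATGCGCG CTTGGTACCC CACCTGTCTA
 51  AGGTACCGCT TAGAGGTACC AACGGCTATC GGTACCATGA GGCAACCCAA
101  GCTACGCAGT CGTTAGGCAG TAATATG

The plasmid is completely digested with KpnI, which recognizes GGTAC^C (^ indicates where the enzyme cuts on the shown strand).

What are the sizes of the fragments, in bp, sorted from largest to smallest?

KpnI sites (GGTACC) start at positions 34, 52, 65, 81.
KpnI cuts after base 5 of each site (before the last base), so after positions 38, 56, 69, 85.
Circular molecule, 4 cuts → 4 fragments:
  39–56 → 18 bp
  57–69 → 13 bp
  70–85 → 16 bp
  86–127 then 1–38 → 42 + 38 = 80 bp
Sorted largest to smallest: 80, 18, 16, 13 bp.

80, 18, 16, 13 bp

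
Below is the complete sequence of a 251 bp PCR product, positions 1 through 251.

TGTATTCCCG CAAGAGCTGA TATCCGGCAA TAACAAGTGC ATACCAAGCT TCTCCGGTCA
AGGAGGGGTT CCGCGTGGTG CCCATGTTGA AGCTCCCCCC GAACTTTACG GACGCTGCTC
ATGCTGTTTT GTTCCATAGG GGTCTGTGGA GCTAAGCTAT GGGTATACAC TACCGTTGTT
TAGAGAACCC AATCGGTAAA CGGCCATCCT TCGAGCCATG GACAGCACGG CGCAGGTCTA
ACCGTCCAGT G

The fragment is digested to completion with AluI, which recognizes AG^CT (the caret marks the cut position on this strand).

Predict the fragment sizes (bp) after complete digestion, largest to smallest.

95, 59, 44, 32, 16, 5 bp

AluI sites (AGCT) start at positions 15, 47, 91, 150, 155.
AluI cuts after base 2 of each site, so after positions 16, 48, 92, 151, 156.
Linear molecule, 5 cuts → 6 fragments:
  1–16 → 16 bp
  17–48 → 32 bp
  49–92 → 44 bp
  93–151 → 59 bp
  152–156 → 5 bp
  157–251 → 95 bp
Sorted largest to smallest: 95, 59, 44, 32, 16, 5 bp.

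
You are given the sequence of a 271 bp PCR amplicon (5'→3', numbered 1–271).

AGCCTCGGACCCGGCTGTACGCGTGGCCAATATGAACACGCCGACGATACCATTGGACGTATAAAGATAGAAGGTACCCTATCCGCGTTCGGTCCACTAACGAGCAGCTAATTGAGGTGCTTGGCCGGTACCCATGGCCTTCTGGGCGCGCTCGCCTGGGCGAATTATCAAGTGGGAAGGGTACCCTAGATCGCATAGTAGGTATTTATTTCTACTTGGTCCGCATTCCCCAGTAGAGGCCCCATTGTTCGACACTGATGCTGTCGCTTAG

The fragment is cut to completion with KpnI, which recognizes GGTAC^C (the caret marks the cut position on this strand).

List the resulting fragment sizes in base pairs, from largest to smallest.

KpnI sites (GGTACC) start at positions 73, 127, 180.
KpnI cuts after base 5 of each site (before the last base), so after positions 77, 131, 184.
Linear molecule, 3 cuts → 4 fragments:
  1–77 → 77 bp
  78–131 → 54 bp
  132–184 → 53 bp
  185–271 → 87 bp
Sorted largest to smallest: 87, 77, 54, 53 bp.

87, 77, 54, 53 bp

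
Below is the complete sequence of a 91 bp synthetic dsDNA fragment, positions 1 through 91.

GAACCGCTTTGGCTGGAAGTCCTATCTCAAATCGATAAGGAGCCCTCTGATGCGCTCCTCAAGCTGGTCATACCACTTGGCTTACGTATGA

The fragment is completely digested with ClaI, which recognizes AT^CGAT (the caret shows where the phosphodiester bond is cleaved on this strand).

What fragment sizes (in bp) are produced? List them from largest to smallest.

The ClaI site (ATCGAT) starts at position 31.
ClaI cuts after base 2 of each site, so after position 32.
Linear molecule, 1 cut → 2 fragments:
  1–32 → 32 bp
  33–91 → 59 bp
Sorted largest to smallest: 59, 32 bp.

59, 32 bp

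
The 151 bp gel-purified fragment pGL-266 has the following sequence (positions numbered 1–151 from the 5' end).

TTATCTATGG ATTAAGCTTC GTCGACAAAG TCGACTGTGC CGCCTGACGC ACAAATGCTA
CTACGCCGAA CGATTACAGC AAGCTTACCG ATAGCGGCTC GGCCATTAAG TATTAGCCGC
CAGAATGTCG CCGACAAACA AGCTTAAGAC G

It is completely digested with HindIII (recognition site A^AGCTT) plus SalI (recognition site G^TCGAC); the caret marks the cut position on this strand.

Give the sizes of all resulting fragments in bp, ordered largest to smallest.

59, 51, 14, 11, 9, 7 bp

HindIII sites (AAGCTT) start at positions 14, 81, 140.
HindIII cuts after the first base of each site, so after positions 14, 81, 140.
SalI sites (GTCGAC) start at positions 21, 30.
SalI cuts after the first base of each site, so after positions 21, 30.
Combined cut positions: 14, 21, 30, 81, 140.
Linear molecule, 5 cuts → 6 fragments:
  1–14 → 14 bp
  15–21 → 7 bp
  22–30 → 9 bp
  31–81 → 51 bp
  82–140 → 59 bp
  141–151 → 11 bp
Sorted largest to smallest: 59, 51, 14, 11, 9, 7 bp.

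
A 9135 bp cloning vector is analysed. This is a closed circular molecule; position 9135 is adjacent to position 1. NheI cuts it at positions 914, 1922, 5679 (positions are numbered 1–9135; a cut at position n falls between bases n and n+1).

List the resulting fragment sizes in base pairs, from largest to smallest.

Circular molecule, 3 cuts → 3 fragments:
  1922 − 914 = 1008 bp
  5679 − 1922 = 3757 bp
  wrap: 9135 − 5679 + 914 = 4370 bp
Sorted largest to smallest: 4370, 3757, 1008 bp.

4370, 3757, 1008 bp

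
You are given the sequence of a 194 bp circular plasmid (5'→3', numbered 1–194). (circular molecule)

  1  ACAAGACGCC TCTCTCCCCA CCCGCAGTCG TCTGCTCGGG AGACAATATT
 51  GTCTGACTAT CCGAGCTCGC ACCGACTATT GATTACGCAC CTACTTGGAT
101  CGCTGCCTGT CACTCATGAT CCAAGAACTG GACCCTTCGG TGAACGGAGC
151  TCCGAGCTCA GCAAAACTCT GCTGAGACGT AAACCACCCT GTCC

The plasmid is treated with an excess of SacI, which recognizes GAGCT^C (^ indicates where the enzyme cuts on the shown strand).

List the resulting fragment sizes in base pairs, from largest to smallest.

SacI sites (GAGCTC) start at positions 63, 147, 154.
SacI cuts after base 5 of each site (before the last base), so after positions 67, 151, 158.
Circular molecule, 3 cuts → 3 fragments:
  68–151 → 84 bp
  152–158 → 7 bp
  159–194 then 1–67 → 36 + 67 = 103 bp
Sorted largest to smallest: 103, 84, 7 bp.

103, 84, 7 bp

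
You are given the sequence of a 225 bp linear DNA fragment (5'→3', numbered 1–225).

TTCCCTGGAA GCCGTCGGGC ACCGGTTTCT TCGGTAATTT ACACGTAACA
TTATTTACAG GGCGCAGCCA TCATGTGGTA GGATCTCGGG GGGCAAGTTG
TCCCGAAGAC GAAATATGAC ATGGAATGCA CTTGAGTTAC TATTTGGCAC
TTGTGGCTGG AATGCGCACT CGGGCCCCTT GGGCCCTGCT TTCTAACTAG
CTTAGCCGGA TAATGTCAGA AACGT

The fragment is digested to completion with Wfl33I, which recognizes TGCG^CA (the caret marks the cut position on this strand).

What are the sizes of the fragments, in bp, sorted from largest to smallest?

166, 59 bp

The Wfl33I site (TGCGCA) starts at position 163.
Wfl33I cuts after base 4 of each site, so after position 166.
Linear molecule, 1 cut → 2 fragments:
  1–166 → 166 bp
  167–225 → 59 bp
Sorted largest to smallest: 166, 59 bp.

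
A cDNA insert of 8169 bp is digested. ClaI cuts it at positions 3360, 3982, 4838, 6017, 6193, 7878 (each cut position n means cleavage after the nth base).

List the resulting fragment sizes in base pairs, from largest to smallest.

Linear molecule, 6 cuts → 7 fragments:
  3360 − 0 = 3360 bp
  3982 − 3360 = 622 bp
  4838 − 3982 = 856 bp
  6017 − 4838 = 1179 bp
  6193 − 6017 = 176 bp
  7878 − 6193 = 1685 bp
  8169 − 7878 = 291 bp
Sorted largest to smallest: 3360, 1685, 1179, 856, 622, 291, 176 bp.

3360, 1685, 1179, 856, 622, 291, 176 bp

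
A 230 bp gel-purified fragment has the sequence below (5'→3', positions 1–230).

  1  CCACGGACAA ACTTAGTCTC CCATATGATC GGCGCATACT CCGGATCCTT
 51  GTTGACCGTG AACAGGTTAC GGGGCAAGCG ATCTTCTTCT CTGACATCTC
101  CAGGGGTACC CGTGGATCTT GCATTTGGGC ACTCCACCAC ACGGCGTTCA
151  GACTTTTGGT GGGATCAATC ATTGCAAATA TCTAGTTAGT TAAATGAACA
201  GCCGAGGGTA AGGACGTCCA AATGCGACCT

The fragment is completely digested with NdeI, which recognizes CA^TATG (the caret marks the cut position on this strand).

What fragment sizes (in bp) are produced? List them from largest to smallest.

The NdeI site (CATATG) starts at position 22.
NdeI cuts after base 2 of each site, so after position 23.
Linear molecule, 1 cut → 2 fragments:
  1–23 → 23 bp
  24–230 → 207 bp
Sorted largest to smallest: 207, 23 bp.

207, 23 bp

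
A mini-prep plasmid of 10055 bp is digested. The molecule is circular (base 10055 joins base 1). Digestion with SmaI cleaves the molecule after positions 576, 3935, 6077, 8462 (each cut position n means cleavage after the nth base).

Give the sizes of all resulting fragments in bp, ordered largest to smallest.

Circular molecule, 4 cuts → 4 fragments:
  3935 − 576 = 3359 bp
  6077 − 3935 = 2142 bp
  8462 − 6077 = 2385 bp
  wrap: 10055 − 8462 + 576 = 2169 bp
Sorted largest to smallest: 3359, 2385, 2169, 2142 bp.

3359, 2385, 2169, 2142 bp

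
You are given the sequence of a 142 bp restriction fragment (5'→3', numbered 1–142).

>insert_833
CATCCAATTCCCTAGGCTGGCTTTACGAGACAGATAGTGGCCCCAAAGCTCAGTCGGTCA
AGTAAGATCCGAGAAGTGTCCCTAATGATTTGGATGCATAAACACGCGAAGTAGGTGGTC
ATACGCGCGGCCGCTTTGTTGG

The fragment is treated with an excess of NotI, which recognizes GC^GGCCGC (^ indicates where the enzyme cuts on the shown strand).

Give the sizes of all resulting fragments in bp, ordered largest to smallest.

The NotI site (GCGGCCGC) starts at position 127.
NotI cuts after base 2 of each site, so after position 128.
Linear molecule, 1 cut → 2 fragments:
  1–128 → 128 bp
  129–142 → 14 bp
Sorted largest to smallest: 128, 14 bp.

128, 14 bp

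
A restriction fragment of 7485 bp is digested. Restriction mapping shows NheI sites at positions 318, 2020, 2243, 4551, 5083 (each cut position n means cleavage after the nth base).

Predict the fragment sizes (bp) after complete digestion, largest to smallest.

Linear molecule, 5 cuts → 6 fragments:
  318 − 0 = 318 bp
  2020 − 318 = 1702 bp
  2243 − 2020 = 223 bp
  4551 − 2243 = 2308 bp
  5083 − 4551 = 532 bp
  7485 − 5083 = 2402 bp
Sorted largest to smallest: 2402, 2308, 1702, 532, 318, 223 bp.

2402, 2308, 1702, 532, 318, 223 bp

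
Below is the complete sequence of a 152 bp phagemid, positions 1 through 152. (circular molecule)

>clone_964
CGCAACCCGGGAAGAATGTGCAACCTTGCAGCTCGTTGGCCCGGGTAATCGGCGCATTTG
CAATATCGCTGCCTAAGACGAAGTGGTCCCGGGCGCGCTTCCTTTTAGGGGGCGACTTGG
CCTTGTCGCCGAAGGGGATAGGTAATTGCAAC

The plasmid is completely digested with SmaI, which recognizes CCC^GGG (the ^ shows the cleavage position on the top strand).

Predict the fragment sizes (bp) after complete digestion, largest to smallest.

SmaI sites (CCCGGG) start at positions 6, 40, 88.
SmaI cuts after base 3 of each site, so after positions 8, 42, 90.
Circular molecule, 3 cuts → 3 fragments:
  9–42 → 34 bp
  43–90 → 48 bp
  91–152 then 1–8 → 62 + 8 = 70 bp
Sorted largest to smallest: 70, 48, 34 bp.

70, 48, 34 bp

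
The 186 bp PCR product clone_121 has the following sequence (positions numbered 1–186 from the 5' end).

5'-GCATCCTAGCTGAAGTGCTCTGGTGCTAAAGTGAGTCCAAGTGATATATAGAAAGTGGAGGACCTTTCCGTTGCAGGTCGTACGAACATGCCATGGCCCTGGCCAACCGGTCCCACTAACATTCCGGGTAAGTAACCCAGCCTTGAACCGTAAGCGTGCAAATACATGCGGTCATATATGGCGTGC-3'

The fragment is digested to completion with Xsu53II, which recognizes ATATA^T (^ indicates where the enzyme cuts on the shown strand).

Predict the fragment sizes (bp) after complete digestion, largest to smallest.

Xsu53II sites (ATATAT) start at positions 44, 174.
Xsu53II cuts after base 5 of each site (before the last base), so after positions 48, 178.
Linear molecule, 2 cuts → 3 fragments:
  1–48 → 48 bp
  49–178 → 130 bp
  179–186 → 8 bp
Sorted largest to smallest: 130, 48, 8 bp.

130, 48, 8 bp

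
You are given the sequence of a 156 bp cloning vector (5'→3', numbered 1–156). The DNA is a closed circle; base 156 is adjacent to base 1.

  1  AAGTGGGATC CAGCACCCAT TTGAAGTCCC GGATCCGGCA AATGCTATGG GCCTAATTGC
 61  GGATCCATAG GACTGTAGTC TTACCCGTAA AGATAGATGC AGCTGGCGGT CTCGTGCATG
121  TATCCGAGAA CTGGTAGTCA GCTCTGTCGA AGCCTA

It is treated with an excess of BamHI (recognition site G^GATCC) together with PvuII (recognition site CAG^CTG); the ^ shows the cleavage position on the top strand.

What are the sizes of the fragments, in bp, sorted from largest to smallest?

BamHI sites (GGATCC) start at positions 6, 31, 61.
BamHI cuts after the first base of each site, so after positions 6, 31, 61.
The PvuII site (CAGCTG) starts at position 100.
PvuII cuts after base 3 of each site, so after position 102.
Combined cut positions: 6, 31, 61, 102.
Circular molecule, 4 cuts → 4 fragments:
  7–31 → 25 bp
  32–61 → 30 bp
  62–102 → 41 bp
  103–156 then 1–6 → 54 + 6 = 60 bp
Sorted largest to smallest: 60, 41, 30, 25 bp.

60, 41, 30, 25 bp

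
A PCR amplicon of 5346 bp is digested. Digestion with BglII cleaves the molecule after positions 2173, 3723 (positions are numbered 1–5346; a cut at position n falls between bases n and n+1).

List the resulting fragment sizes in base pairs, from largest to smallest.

2173, 1623, 1550 bp

Linear molecule, 2 cuts → 3 fragments:
  2173 − 0 = 2173 bp
  3723 − 2173 = 1550 bp
  5346 − 3723 = 1623 bp
Sorted largest to smallest: 2173, 1623, 1550 bp.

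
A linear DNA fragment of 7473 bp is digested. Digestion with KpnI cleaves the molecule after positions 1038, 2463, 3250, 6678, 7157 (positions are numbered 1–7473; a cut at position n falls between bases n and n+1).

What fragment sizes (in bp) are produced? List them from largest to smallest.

Linear molecule, 5 cuts → 6 fragments:
  1038 − 0 = 1038 bp
  2463 − 1038 = 1425 bp
  3250 − 2463 = 787 bp
  6678 − 3250 = 3428 bp
  7157 − 6678 = 479 bp
  7473 − 7157 = 316 bp
Sorted largest to smallest: 3428, 1425, 1038, 787, 479, 316 bp.

3428, 1425, 1038, 787, 479, 316 bp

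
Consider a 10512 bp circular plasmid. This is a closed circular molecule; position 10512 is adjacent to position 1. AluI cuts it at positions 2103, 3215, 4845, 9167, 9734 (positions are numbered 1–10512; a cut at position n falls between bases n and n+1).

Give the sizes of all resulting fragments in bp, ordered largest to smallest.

4322, 2881, 1630, 1112, 567 bp

Circular molecule, 5 cuts → 5 fragments:
  3215 − 2103 = 1112 bp
  4845 − 3215 = 1630 bp
  9167 − 4845 = 4322 bp
  9734 − 9167 = 567 bp
  wrap: 10512 − 9734 + 2103 = 2881 bp
Sorted largest to smallest: 4322, 2881, 1630, 1112, 567 bp.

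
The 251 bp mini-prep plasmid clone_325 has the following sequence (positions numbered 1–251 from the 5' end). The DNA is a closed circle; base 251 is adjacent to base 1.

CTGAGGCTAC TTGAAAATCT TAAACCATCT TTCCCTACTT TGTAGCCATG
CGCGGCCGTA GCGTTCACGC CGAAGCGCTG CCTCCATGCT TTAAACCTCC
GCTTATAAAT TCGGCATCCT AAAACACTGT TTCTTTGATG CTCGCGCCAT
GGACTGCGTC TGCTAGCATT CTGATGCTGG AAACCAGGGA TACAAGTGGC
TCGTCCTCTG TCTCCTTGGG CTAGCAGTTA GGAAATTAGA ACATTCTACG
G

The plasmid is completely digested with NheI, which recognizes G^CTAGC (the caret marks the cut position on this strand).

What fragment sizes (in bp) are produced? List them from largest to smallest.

193, 58 bp

NheI sites (GCTAGC) start at positions 162, 220.
NheI cuts after the first base of each site, so after positions 162, 220.
Circular molecule, 2 cuts → 2 fragments:
  163–220 → 58 bp
  221–251 then 1–162 → 31 + 162 = 193 bp
Sorted largest to smallest: 193, 58 bp.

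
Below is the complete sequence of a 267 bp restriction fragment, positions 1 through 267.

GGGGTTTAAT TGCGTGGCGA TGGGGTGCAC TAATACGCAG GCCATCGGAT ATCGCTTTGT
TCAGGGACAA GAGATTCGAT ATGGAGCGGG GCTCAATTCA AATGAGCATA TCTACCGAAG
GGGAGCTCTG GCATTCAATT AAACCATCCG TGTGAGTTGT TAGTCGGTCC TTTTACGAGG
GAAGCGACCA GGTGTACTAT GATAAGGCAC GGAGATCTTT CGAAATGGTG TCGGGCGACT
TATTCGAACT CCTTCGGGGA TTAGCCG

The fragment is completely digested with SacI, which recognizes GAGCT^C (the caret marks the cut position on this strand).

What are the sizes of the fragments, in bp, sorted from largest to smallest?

140, 127 bp

The SacI site (GAGCTC) starts at position 123.
SacI cuts after base 5 of each site (before the last base), so after position 127.
Linear molecule, 1 cut → 2 fragments:
  1–127 → 127 bp
  128–267 → 140 bp
Sorted largest to smallest: 140, 127 bp.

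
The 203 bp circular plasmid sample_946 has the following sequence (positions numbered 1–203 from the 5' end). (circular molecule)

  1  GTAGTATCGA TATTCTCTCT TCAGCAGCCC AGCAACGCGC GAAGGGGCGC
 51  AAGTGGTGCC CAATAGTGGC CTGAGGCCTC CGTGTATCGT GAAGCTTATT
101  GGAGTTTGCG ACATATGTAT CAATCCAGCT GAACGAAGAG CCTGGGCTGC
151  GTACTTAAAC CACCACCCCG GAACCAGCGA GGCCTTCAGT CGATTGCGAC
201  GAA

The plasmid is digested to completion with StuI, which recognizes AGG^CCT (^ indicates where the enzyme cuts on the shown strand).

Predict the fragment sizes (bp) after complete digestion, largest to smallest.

StuI sites (AGGCCT) start at positions 74, 180.
StuI cuts after base 3 of each site, so after positions 76, 182.
Circular molecule, 2 cuts → 2 fragments:
  77–182 → 106 bp
  183–203 then 1–76 → 21 + 76 = 97 bp
Sorted largest to smallest: 106, 97 bp.

106, 97 bp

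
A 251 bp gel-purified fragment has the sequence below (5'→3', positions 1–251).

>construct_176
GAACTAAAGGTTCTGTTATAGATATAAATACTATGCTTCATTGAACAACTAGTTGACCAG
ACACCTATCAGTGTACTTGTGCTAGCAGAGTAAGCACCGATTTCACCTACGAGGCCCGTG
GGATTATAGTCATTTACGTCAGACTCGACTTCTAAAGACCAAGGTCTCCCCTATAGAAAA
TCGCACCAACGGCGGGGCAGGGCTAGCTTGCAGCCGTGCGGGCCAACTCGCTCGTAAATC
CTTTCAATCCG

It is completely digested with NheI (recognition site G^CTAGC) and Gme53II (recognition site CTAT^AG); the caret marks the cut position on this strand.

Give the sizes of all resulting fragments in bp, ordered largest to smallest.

93, 81, 49, 28 bp

NheI sites (GCTAGC) start at positions 81, 202.
NheI cuts after the first base of each site, so after positions 81, 202.
The Gme53II site (CTATAG) starts at position 171.
Gme53II cuts after base 4 of each site, so after position 174.
Combined cut positions: 81, 174, 202.
Linear molecule, 3 cuts → 4 fragments:
  1–81 → 81 bp
  82–174 → 93 bp
  175–202 → 28 bp
  203–251 → 49 bp
Sorted largest to smallest: 93, 81, 49, 28 bp.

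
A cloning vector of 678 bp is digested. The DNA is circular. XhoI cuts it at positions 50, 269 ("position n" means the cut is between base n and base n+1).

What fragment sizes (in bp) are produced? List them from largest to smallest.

459, 219 bp

Circular molecule, 2 cuts → 2 fragments:
  269 − 50 = 219 bp
  wrap: 678 − 269 + 50 = 459 bp
Sorted largest to smallest: 459, 219 bp.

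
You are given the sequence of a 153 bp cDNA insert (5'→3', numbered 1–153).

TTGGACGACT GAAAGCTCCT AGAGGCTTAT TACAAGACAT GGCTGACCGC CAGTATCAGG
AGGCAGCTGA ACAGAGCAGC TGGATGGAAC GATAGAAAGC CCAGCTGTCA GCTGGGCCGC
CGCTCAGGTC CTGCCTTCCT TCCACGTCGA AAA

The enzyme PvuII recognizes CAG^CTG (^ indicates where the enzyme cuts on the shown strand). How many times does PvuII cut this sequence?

CAGCTG occurs starting at positions 64, 77, 102, 109.
PvuII cuts at 4 sites.

4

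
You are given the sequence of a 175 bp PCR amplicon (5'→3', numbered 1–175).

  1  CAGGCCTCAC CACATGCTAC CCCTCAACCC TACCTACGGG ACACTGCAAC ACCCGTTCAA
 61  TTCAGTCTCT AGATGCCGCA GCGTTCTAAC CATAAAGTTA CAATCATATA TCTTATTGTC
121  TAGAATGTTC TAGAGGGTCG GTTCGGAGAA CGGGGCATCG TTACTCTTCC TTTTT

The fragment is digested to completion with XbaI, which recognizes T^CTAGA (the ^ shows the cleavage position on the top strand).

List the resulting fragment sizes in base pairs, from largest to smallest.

68, 51, 46, 10 bp

XbaI sites (TCTAGA) start at positions 68, 119, 129.
XbaI cuts after the first base of each site, so after positions 68, 119, 129.
Linear molecule, 3 cuts → 4 fragments:
  1–68 → 68 bp
  69–119 → 51 bp
  120–129 → 10 bp
  130–175 → 46 bp
Sorted largest to smallest: 68, 51, 46, 10 bp.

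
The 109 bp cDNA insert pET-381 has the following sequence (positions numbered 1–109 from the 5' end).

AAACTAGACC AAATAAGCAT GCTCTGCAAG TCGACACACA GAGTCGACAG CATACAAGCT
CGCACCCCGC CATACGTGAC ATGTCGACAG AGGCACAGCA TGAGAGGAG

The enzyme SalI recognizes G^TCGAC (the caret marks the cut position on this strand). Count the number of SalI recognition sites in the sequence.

3

GTCGAC occurs starting at positions 30, 43, 83.
SalI cuts at 3 sites.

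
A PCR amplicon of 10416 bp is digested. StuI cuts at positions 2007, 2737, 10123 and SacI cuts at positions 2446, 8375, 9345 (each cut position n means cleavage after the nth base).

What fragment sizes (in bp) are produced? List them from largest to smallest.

Combined cut positions (sorted): 2007, 2446, 2737, 8375, 9345, 10123.
Linear molecule, 6 cuts → 7 fragments:
  2007 − 0 = 2007 bp
  2446 − 2007 = 439 bp
  2737 − 2446 = 291 bp
  8375 − 2737 = 5638 bp
  9345 − 8375 = 970 bp
  10123 − 9345 = 778 bp
  10416 − 10123 = 293 bp
Sorted largest to smallest: 5638, 2007, 970, 778, 439, 293, 291 bp.

5638, 2007, 970, 778, 439, 293, 291 bp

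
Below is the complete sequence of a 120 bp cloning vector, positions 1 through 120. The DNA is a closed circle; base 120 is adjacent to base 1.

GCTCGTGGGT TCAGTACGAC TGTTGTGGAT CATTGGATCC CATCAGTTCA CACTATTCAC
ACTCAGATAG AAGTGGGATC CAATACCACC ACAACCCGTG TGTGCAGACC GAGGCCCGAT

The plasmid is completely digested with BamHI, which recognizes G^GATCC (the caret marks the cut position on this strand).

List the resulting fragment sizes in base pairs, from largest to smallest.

79, 41 bp

BamHI sites (GGATCC) start at positions 35, 76.
BamHI cuts after the first base of each site, so after positions 35, 76.
Circular molecule, 2 cuts → 2 fragments:
  36–76 → 41 bp
  77–120 then 1–35 → 44 + 35 = 79 bp
Sorted largest to smallest: 79, 41 bp.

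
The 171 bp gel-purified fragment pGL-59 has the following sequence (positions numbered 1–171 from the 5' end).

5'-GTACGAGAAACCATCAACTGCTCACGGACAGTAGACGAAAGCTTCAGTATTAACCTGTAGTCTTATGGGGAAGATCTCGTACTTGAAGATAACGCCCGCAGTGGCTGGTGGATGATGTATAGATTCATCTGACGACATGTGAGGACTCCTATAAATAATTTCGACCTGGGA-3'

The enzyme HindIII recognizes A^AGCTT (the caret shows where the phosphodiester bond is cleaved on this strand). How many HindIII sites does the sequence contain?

1

AAGCTT occurs starting at position 39.
HindIII cuts at 1 site.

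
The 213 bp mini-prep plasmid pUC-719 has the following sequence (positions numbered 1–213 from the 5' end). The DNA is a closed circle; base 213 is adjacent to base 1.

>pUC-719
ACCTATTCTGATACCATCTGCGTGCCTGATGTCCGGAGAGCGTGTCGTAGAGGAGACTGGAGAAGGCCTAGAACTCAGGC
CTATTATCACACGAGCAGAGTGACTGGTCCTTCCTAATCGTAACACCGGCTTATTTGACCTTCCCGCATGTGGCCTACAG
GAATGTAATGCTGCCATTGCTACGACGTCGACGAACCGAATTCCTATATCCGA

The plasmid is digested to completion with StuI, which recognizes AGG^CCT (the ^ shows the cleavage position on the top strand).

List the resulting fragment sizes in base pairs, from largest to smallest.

200, 13 bp

StuI sites (AGGCCT) start at positions 64, 77.
StuI cuts after base 3 of each site, so after positions 66, 79.
Circular molecule, 2 cuts → 2 fragments:
  67–79 → 13 bp
  80–213 then 1–66 → 134 + 66 = 200 bp
Sorted largest to smallest: 200, 13 bp.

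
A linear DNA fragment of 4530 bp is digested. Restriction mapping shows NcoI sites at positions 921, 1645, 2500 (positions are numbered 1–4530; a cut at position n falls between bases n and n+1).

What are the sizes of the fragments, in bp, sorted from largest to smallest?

Linear molecule, 3 cuts → 4 fragments:
  921 − 0 = 921 bp
  1645 − 921 = 724 bp
  2500 − 1645 = 855 bp
  4530 − 2500 = 2030 bp
Sorted largest to smallest: 2030, 921, 855, 724 bp.

2030, 921, 855, 724 bp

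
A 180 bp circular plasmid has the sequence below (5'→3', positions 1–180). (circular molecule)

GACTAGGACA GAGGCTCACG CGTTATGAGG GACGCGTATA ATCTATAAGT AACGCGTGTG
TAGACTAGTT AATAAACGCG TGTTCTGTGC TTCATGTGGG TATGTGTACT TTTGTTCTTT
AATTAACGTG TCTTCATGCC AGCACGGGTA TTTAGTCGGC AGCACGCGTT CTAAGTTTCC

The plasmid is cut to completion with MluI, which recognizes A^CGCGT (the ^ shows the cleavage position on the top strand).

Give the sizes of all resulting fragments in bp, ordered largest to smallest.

MluI sites (ACGCGT) start at positions 18, 32, 52, 76, 164.
MluI cuts after the first base of each site, so after positions 18, 32, 52, 76, 164.
Circular molecule, 5 cuts → 5 fragments:
  19–32 → 14 bp
  33–52 → 20 bp
  53–76 → 24 bp
  77–164 → 88 bp
  165–180 then 1–18 → 16 + 18 = 34 bp
Sorted largest to smallest: 88, 34, 24, 20, 14 bp.

88, 34, 24, 20, 14 bp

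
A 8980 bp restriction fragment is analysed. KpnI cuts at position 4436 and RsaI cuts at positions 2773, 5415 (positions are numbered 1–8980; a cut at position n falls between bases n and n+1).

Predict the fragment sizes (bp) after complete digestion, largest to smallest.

Combined cut positions (sorted): 2773, 4436, 5415.
Linear molecule, 3 cuts → 4 fragments:
  2773 − 0 = 2773 bp
  4436 − 2773 = 1663 bp
  5415 − 4436 = 979 bp
  8980 − 5415 = 3565 bp
Sorted largest to smallest: 3565, 2773, 1663, 979 bp.

3565, 2773, 1663, 979 bp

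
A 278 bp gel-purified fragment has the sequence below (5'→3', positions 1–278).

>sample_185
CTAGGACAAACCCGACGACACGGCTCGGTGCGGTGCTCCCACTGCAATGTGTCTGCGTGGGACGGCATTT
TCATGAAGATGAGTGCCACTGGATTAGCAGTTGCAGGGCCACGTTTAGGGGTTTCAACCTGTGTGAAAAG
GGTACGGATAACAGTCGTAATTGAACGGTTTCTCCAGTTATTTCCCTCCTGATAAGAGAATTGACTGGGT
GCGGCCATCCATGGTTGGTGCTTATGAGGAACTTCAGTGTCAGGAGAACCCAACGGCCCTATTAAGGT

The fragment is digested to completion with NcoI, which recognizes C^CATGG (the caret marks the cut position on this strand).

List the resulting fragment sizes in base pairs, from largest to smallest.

The NcoI site (CCATGG) starts at position 219.
NcoI cuts after the first base of each site, so after position 219.
Linear molecule, 1 cut → 2 fragments:
  1–219 → 219 bp
  220–278 → 59 bp
Sorted largest to smallest: 219, 59 bp.

219, 59 bp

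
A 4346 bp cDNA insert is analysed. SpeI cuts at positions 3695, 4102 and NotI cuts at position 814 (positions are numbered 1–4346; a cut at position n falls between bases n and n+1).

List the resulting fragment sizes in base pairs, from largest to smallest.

2881, 814, 407, 244 bp

Combined cut positions (sorted): 814, 3695, 4102.
Linear molecule, 3 cuts → 4 fragments:
  814 − 0 = 814 bp
  3695 − 814 = 2881 bp
  4102 − 3695 = 407 bp
  4346 − 4102 = 244 bp
Sorted largest to smallest: 2881, 814, 407, 244 bp.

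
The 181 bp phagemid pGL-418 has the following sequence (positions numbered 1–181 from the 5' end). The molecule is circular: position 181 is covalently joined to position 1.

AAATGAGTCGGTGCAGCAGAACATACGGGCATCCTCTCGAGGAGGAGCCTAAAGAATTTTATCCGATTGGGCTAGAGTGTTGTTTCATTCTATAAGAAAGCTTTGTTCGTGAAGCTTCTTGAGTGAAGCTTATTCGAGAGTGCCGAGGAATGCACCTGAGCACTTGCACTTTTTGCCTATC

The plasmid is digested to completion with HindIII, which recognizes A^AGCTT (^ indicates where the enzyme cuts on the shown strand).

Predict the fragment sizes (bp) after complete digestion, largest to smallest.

153, 14, 14 bp

HindIII sites (AAGCTT) start at positions 98, 112, 126.
HindIII cuts after the first base of each site, so after positions 98, 112, 126.
Circular molecule, 3 cuts → 3 fragments:
  99–112 → 14 bp
  113–126 → 14 bp
  127–181 then 1–98 → 55 + 98 = 153 bp
Sorted largest to smallest: 153, 14, 14 bp.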